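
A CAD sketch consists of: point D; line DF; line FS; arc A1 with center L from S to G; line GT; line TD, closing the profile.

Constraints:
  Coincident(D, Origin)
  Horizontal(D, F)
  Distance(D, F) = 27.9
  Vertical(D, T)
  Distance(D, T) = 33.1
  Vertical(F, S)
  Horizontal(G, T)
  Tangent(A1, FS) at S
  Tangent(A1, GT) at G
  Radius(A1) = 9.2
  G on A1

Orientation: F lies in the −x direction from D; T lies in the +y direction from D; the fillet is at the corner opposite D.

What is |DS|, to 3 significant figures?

36.7

D is at the origin; D and F share the same y with |DF| = 27.9 and F on the −x side, so F = (-27.9, 0.00). DT is vertical with |DT| = 33.1 and T on the +y side, so T = (0.00, 33.1). The virtual corner opposite D is at (-27.9, 33.1). The tangent condition forces LS to be normal to FS and the tangent condition forces LG to be normal to GT, with radius 9.2, so the center L sits 9.2 in from both sides at L = (-18.7, 23.9). That places the tangent points at S = (-27.9, 23.9) on FS and G = (-18.7, 33.1) on GT. Then |DS| = |S − D| = 36.7.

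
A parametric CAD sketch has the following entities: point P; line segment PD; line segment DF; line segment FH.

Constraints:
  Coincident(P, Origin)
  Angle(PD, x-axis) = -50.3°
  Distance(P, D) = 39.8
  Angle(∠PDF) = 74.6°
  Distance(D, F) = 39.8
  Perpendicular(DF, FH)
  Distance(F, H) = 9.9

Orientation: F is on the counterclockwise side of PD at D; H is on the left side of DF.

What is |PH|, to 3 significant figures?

40.8

∠PDF = 74.6°, so DF runs at -50.3° + (180° − 74.6°) = 55.1° from the x-axis; with |DF| = 39.8, F = D + 39.8·(cos 55.1°, sin 55.1°) = (48.2, 2.02). DF ⟂ FH; with |FH| = 9.9 on the left of DF, H = F + 9.9·(-0.820, 0.572) = (40.1, 7.68). Then |PH| = |H − P| = 40.8.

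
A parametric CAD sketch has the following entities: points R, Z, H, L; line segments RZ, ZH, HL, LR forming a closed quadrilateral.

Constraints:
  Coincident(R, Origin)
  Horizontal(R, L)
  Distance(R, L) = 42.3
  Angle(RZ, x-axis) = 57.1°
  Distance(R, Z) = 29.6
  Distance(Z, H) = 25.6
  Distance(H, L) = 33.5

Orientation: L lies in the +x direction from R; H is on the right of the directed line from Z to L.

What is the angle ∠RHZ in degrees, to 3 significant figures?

109°

R is at the origin; R and L share the same y with |RL| = 42.3 and L in +x, so L = (42.3, 0). RZ runs at 57.1° with |RZ| = 29.6, so Z = (16.1, 24.9). H is determined by |ZH| = 25.6 and |HL| = 33.5 together: it lies at the intersection of circle(Z, 25.6) and circle(L, 33.5). With |ZL| = 36.1, the foot of the radical line on ZL is 11.6 from Z and the perpendicular offset is √(25.6² − 11.6²) = 22.8. Taking the right-of-ZL solution: H = (8.80, 0.309).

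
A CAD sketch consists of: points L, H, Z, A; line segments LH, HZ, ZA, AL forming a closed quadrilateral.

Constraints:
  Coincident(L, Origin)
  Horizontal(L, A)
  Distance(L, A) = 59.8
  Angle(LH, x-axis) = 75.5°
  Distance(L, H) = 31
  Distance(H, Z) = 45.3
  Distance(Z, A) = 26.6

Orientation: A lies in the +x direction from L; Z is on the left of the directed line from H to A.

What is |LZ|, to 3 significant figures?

58.8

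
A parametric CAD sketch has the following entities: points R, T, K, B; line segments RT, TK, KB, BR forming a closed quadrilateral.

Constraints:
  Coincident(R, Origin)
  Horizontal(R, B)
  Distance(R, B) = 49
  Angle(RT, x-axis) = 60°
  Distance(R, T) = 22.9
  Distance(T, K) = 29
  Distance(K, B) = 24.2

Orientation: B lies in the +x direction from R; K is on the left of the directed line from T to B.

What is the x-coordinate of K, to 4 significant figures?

40.32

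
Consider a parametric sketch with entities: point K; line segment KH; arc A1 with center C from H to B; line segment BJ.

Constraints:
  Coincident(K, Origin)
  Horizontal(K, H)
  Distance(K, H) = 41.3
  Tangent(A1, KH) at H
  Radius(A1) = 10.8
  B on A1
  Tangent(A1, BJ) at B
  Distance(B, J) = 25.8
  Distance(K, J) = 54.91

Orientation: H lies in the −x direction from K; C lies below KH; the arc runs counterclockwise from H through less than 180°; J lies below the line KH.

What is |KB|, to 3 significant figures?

53.3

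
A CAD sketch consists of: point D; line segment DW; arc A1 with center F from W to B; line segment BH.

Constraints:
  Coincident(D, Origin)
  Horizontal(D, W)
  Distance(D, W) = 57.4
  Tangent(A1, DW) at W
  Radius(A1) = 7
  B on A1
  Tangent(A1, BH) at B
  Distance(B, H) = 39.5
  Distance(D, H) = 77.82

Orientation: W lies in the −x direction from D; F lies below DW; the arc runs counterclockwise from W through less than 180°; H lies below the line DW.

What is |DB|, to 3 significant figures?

64.8

Checks: D.y = 0.00, W.y = 0.00 ✓; |FB| = 7.000 ✓; ∠(FB, BH) = 90.00° ✓; |BH| = 39.50 ✓; |DH| = 77.82 ✓.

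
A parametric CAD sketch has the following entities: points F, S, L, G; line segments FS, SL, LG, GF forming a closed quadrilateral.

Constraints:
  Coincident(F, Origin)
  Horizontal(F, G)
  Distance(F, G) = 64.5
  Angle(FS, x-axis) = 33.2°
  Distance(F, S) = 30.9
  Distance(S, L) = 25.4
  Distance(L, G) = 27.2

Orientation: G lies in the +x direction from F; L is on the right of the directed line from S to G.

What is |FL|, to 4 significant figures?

38.25

Checks: |SL| = 25.40 ✓; |LG| = 27.20 ✓.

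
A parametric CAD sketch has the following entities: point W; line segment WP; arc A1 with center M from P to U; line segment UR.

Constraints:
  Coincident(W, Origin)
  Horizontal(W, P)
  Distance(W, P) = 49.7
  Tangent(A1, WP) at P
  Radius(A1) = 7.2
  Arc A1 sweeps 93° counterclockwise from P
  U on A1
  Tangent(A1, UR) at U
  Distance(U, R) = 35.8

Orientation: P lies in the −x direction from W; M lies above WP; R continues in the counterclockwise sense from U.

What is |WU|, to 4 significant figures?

43.18

W is at the origin; W and P share the same y with |WP| = 49.7 and P on the −x side, so P = (-49.70, 0.000). Tangency of A1 to WP means the radius MP is perpendicular to WP, so M = P + (0, 7.2) = (-49.70, 7.200). On A1, P sits at bearing -90° from M; a 93° counterclockwise sweep puts U at bearing 3°, so U = M + 7.2·(cos 3°, sin 3°) = (-42.51, 7.577). Then |WU| = |U − W| = 43.18.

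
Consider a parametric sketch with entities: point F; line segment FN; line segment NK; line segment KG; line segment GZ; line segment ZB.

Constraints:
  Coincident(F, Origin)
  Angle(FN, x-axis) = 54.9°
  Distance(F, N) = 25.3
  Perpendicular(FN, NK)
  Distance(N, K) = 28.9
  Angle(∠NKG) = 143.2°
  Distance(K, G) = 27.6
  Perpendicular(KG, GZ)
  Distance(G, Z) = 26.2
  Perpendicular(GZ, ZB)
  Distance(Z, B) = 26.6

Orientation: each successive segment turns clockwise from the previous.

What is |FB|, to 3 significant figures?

14.5

F is at the origin; FN runs at 54.9° with length 25.3, so N = (14.5, 20.7). FN is perpendicular to NK, so NK runs at -35.1°; with |NK| = 28.9, K = (38.2, 4.08). ∠NKG = 143.2° gives KG at -71.9° from the x-axis; with |KG| = 27.6, G = (46.8, -22.2). KG is perpendicular to GZ, so GZ runs at -162°; with |GZ| = 26.2, Z = (21.9, -30.3). The perpendicularity gives ZB at right angles to GZ, so ZB runs at 108°; with |ZB| = 26.6, B = (13.6, -5.01). Then |FB| = |B − F| = 14.5.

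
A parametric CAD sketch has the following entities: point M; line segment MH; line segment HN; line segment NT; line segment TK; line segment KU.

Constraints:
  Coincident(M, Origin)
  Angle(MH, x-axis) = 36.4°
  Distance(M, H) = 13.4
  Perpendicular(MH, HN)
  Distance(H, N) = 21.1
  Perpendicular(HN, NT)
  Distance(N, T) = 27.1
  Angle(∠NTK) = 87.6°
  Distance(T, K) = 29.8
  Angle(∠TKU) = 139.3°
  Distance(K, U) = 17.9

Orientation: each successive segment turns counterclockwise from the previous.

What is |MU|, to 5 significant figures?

21.745

∠NTK = 87.6° gives TK at -51.200° from the x-axis; with |TK| = 29.8, K = (-4.8754, -14.371). ∠TKU = 139.3° gives KU at -10.500° from the x-axis; with |KU| = 17.9, U = (12.725, -17.633). Then |MU| = |U − M| = 21.745.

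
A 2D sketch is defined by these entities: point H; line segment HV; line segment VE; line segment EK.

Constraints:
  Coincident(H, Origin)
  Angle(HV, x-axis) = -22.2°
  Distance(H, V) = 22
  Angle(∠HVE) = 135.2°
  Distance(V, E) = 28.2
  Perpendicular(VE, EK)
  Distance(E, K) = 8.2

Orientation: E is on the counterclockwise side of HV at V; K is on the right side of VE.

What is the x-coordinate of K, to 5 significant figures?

49.555

∠HVE = 135.2°, so VE runs at -22.2° + (180° − 135.2°) = 22.600° from the x-axis; with |VE| = 28.2, E = V + 28.2·(cos 22.600°, sin 22.600°) = (46.404, 2.5246). VE ⟂ EK; with |EK| = 8.2 on the right of VE, K = E + 8.2·(0.38430, -0.92321) = (49.555, -5.0457). So K.x = 49.555.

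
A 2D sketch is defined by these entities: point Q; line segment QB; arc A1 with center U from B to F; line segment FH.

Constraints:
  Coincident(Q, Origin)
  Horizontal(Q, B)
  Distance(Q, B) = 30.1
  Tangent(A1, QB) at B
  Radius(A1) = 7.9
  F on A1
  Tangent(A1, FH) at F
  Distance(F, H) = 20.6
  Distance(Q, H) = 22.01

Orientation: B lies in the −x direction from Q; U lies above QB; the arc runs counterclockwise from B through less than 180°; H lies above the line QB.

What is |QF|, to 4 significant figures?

24.12

Q is at the origin; QB is horizontal with |QB| = 30.1 and B on the −x side, so B = (-30.10, 0.000). Tangency of A1 to QB means the radius UB is perpendicular to QB, so U = B + (0, 7.9) = (-30.10, 7.900). Since UF ⟂ FH (tangency), |UH| = √(7.9² + 20.6²) = 22.06 regardless of where F sits on A1. So H lies on both circle(Q, 22.01) and circle(U, 22.06); the above-QB intersection is H = (-11.05, 19.03). F is the foot of the tangent from H: F = (-23.94, 2.959).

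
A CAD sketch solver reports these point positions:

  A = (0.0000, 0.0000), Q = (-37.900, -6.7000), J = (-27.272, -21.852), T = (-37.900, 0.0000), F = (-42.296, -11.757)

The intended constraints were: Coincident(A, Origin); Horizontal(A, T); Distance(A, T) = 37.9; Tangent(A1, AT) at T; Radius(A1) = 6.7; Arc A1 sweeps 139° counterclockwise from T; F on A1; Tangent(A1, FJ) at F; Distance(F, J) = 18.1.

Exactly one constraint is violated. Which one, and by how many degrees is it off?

Tangent(A1, FJ) at F — off by 7.10°.

A = (0.00, 0.00) ✓; A.y = 0.00, T.y = 0.00 ✓; |AT| = 37.90 ✓; ∠(QT, TA) = 90.00° ✓; |QT| = 6.700 ✓; bearing(Q→F) − bearing(Q→T) = 139.0° ✓; |QF| = 6.701 ✓; ∠(QF, FJ) = 82.90° ✗; |FJ| = 18.10 ✓.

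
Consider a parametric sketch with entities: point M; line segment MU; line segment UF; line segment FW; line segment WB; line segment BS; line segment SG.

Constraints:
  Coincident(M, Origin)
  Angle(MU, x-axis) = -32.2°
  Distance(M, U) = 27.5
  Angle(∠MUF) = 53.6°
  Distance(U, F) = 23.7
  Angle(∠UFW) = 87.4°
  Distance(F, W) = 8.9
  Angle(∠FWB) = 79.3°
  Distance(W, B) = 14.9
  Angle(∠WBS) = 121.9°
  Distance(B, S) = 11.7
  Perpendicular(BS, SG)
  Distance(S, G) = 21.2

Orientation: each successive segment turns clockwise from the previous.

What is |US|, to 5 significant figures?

7.5693

∠FWB = 79.3° gives WB at 8.1000° from the x-axis; with |WB| = 14.9, B = (13.087, -12.777). ∠WBS = 121.9° gives BS at -50.000° from the x-axis; with |BS| = 11.7, S = (20.608, -21.740). Then |US| = |S − U| = 7.5693.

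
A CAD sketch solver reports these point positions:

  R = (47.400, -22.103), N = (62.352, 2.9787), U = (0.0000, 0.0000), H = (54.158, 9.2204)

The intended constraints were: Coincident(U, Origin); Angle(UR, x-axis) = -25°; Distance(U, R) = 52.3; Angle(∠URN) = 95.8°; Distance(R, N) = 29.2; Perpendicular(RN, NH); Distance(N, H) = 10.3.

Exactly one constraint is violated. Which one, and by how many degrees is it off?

Perpendicular(RN, NH) — off by 6.50°.

U = (0.00, 0.00) ✓; UR at -25.00° ✓; |UR| = 52.30 ✓; ∠URN = 95.80° ✓; |RN| = 29.20 ✓; ∠(RN, NH) = 83.50° ✗; |NH| = 10.30 ✓.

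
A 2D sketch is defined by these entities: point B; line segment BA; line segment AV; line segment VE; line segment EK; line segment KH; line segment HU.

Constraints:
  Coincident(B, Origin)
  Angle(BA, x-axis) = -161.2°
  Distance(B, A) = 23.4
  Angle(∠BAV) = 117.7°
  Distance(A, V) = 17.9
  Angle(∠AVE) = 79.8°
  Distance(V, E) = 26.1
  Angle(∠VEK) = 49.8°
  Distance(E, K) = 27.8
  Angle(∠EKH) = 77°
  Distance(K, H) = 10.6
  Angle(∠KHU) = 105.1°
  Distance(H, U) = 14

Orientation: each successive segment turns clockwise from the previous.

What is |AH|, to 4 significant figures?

5.058

B is at the origin; BA runs at -161.2° with length 23.4, so A = (-22.15, -7.541). ∠BAV = 117.7° gives AV at 136.5° from the x-axis; with |AV| = 17.9, V = (-35.14, 4.781). ∠AVE = 79.8° gives VE at 36.30° from the x-axis; with |VE| = 26.1, E = (-14.10, 20.23). ∠VEK = 49.8° gives EK at -93.90° from the x-axis; with |EK| = 27.8, K = (-15.99, -7.504). ∠EKH = 77.0° gives KH at 163.1° from the x-axis; with |KH| = 10.6, H = (-26.13, -4.422). Then |AH| = |H − A| = 5.058.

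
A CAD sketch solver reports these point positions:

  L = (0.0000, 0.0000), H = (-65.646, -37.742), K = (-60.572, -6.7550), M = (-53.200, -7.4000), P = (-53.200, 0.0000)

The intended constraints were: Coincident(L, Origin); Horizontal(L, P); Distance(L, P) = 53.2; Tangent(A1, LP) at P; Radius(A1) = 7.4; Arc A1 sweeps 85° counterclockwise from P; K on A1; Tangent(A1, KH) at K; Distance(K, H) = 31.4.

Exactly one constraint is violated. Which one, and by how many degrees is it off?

Tangent(A1, KH) at K — off by 4.30°.

L = (0.00, 0.00) ✓; L.y = 0.00, P.y = 0.00 ✓; |LP| = 53.20 ✓; ∠(MP, PL) = 90.00° ✓; |MP| = 7.400 ✓; bearing(M→K) − bearing(M→P) = 85.00° ✓; |MK| = 7.400 ✓; ∠(MK, KH) = 94.30° ✗; |KH| = 31.40 ✓.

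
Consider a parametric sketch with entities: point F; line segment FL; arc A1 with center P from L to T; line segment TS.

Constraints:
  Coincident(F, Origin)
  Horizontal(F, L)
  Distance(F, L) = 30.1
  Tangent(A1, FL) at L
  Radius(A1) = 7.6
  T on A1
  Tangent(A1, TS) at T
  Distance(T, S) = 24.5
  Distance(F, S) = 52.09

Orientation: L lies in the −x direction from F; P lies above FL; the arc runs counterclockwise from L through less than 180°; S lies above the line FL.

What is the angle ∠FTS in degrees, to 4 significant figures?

164.1°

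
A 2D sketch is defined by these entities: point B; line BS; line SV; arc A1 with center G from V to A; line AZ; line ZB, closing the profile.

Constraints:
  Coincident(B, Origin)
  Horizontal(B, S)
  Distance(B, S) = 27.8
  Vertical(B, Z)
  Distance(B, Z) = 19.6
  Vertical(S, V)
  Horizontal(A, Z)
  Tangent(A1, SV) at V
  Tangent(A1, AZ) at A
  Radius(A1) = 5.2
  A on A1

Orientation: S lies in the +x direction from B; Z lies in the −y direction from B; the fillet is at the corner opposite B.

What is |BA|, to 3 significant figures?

29.9

The virtual corner opposite B is at (27.8, -19.6). The tangent condition forces GV to be normal to SV and tangency of A1 to AZ means the radius GA is perpendicular to AZ, with radius 5.2, so the center G sits 5.2 in from both sides at G = (22.6, -14.4). That places the tangent points at V = (27.8, -14.4) on SV and A = (22.6, -19.6) on AZ. Then |BA| = |A − B| = 29.9.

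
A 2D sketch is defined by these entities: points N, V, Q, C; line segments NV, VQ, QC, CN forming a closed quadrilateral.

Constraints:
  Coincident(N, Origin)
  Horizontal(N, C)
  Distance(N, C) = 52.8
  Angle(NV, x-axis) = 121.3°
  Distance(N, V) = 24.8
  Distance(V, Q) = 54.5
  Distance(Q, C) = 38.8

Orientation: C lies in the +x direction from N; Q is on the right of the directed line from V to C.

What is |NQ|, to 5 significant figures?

30.010

N is at the origin; N and C share the same y with |NC| = 52.8 and C in +x, so C = (52.8, 0). NV runs at 121.3° with |NV| = 24.8, so V = (-12.884, 21.191). Q is determined by |VQ| = 54.5 and |QC| = 38.8 together: it lies at the intersection of circle(V, 54.5) and circle(C, 38.8). With |VC| = 69.018, the foot of the radical line on VC is 45.121 from V and the perpendicular offset is √(54.5² − 45.121²) = 30.568. Taking the right-of-VC solution: Q = (20.672, -21.754).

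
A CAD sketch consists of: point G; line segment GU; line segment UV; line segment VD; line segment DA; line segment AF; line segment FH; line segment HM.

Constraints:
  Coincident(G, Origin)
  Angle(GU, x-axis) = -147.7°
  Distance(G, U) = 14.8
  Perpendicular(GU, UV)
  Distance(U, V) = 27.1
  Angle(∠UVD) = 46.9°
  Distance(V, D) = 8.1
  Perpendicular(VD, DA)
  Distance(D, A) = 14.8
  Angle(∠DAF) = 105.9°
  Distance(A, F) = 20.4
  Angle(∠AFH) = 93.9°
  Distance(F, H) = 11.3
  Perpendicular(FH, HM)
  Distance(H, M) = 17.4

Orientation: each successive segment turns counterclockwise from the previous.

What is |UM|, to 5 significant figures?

23.656

G is at the origin; GU runs at -147.7° with length 14.8, so U = (-12.510, -7.9084). The perpendicularity gives UV at right angles to GU, so UV runs at -57.700°; with |UV| = 27.1, V = (1.9711, -30.815). ∠UVD = 46.9° gives VD at 75.400° from the x-axis; with |VD| = 8.1, D = (4.0128, -22.977). VD ⟂ DA, so DA runs at 165.40°; with |DA| = 14.8, A = (-10.309, -19.246). ∠DAF = 105.9° gives AF at -120.50° from the x-axis; with |AF| = 20.4, F = (-20.663, -36.823). ∠AFH = 93.9° gives FH at -34.400° from the x-axis; with |FH| = 11.3, H = (-11.339, -43.207). The perpendicularity gives HM at right angles to FH, so HM runs at 55.600°; with |HM| = 17.4, M = (-1.5088, -28.850). Then |UM| = |M − U| = 23.656.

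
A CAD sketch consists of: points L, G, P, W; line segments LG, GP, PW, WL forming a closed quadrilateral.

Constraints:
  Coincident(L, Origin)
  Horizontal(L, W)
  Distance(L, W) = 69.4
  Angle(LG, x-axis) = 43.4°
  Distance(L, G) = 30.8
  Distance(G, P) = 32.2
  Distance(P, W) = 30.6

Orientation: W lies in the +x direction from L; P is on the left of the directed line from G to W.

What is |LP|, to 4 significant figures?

60.28

L is at the origin; LW is horizontal with |LW| = 69.4 and W in +x, so W = (69.4, 0). LG runs at 43.4° with |LG| = 30.8, so G = (22.38, 21.16). P is determined by |GP| = 32.2 and |PW| = 30.6 together: it lies at the intersection of circle(G, 32.2) and circle(W, 30.6). With |GW| = 51.56, the foot of the radical line on GW is 26.76 from G and the perpendicular offset is √(32.2² − 26.76²) = 17.91. Taking the left-of-GW solution: P = (54.13, 26.52).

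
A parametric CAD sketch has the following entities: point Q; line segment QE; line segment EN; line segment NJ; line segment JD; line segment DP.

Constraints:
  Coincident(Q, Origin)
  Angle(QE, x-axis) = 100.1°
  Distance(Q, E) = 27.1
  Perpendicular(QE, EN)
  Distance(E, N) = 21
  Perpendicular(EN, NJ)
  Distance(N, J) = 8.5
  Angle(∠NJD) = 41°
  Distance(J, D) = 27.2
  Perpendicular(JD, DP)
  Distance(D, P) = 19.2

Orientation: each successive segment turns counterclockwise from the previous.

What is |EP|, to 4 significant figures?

30.29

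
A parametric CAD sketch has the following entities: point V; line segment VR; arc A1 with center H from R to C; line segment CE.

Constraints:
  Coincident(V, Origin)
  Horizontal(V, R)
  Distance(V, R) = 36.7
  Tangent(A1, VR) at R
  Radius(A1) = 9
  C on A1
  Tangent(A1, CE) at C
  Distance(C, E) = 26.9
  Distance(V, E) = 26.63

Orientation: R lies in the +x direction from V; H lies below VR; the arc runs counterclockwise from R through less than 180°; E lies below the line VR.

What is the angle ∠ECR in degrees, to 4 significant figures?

155.3°

Checks: V = (0.00, 0.00) ✓; |HC| = 9.000 ✓; ∠(HC, CE) = 90.00° ✓; |CE| = 26.90 ✓; |VE| = 26.63 ✓.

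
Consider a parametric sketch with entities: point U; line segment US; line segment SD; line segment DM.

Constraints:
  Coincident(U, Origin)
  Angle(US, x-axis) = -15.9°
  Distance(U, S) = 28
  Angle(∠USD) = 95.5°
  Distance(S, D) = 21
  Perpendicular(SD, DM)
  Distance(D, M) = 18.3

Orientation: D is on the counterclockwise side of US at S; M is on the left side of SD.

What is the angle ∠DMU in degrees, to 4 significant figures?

112.0°

U is at the origin; US runs at -15.9° with length 28.0, so S = 28.0·(cos -15.9°, sin -15.9°) = (26.93, -7.671). ∠USD = 95.5°, so SD runs at -15.9° + (180° − 95.5°) = 68.60° from the x-axis; with |SD| = 21.0, D = S + 21.0·(cos 68.60°, sin 68.60°) = (34.59, 11.88). SD is perpendicular to DM; with |DM| = 18.3 on the left of SD, M = D + 18.3·(-0.9311, 0.3649) = (17.55, 18.56). Then cos ∠DMU = MD·MU / (|MD||MU|), giving 112.0°.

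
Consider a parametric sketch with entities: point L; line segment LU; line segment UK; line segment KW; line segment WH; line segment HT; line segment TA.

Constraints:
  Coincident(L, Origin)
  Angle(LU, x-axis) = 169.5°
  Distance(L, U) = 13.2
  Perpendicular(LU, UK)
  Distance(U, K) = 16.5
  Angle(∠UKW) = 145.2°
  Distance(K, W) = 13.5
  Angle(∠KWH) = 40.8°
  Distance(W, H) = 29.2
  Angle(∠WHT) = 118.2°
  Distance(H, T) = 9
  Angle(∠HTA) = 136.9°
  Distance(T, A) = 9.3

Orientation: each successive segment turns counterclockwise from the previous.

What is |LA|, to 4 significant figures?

19.74

∠WHT = 118.2° gives HT at 135.3° from the x-axis; with |HT| = 9.0, T = (-8.534, 8.206). ∠HTA = 136.9° gives TA at 178.4° from the x-axis; with |TA| = 9.3, A = (-17.83, 8.466). Then |LA| = |A − L| = 19.74.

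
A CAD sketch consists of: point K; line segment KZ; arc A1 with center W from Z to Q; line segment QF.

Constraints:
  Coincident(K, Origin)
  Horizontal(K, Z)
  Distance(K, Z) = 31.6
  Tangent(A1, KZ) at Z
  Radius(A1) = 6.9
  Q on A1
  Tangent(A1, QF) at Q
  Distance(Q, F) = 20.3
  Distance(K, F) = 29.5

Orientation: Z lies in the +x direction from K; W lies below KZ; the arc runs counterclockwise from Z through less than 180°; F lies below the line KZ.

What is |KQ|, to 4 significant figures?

25.54

K is at the origin; KZ is horizontal with |KZ| = 31.6 and Z on the +x side, so Z = (31.60, 0.000). The tangent condition forces WZ to be normal to KZ, so W = Z + (0, -6.9) = (31.60, -6.900). Since WQ ⟂ QF (tangency), |WF| = √(6.9² + 20.3²) = 21.44 regardless of where Q sits on A1. So F lies on both circle(K, 29.5) and circle(W, 21.44); the below-KZ intersection is F = (17.94, -23.42). Q is the foot of the tangent from F: Q = (25.15, -4.447).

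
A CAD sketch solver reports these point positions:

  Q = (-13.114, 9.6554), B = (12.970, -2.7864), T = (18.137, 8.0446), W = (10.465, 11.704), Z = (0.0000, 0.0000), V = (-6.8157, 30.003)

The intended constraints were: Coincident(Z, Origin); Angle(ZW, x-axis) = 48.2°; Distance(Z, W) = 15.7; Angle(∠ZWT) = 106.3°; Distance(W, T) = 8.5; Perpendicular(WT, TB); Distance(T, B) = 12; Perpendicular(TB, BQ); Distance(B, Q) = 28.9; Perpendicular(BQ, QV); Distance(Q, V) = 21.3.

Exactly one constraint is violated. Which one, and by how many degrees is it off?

Perpendicular(BQ, QV) — off by 8.30°.

Z = (0.00, 0.00) ✓; ZW at 48.20° ✓; |ZW| = 15.70 ✓; ∠ZWT = 106.3° ✓; |WT| = 8.500 ✓; ∠(WT, TB) = 90.00° ✓; |TB| = 12.00 ✓; ∠(TB, BQ) = 90.00° ✓; |BQ| = 28.90 ✓; ∠(BQ, QV) = 81.70° ✗; |QV| = 21.30 ✓.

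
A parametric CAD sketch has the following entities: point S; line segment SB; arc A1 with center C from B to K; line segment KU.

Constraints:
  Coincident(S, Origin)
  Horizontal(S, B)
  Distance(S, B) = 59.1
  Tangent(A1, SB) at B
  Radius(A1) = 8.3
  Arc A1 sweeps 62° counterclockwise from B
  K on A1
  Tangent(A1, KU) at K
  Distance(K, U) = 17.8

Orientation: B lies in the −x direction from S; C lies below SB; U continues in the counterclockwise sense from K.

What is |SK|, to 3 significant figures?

66.6

Since A1 is tangent to SB there, CB ⟂ SB, so C = B + (0, -8.3) = (-59.1, -8.30). On A1, B sits at bearing 90° from C; a 62° counterclockwise sweep puts K at bearing 152°, so K = C + 8.3·(cos 152°, sin 152°) = (-66.4, -4.40). Then |SK| = |K − S| = 66.6.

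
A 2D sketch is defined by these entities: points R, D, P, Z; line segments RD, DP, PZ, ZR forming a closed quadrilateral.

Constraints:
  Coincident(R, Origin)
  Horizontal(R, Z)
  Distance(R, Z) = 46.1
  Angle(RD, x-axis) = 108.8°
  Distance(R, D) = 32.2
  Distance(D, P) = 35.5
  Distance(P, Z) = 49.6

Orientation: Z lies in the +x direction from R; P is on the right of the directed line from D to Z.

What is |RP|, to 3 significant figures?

5.43

Checks: |DP| = 35.50 ✓; |PZ| = 49.60 ✓.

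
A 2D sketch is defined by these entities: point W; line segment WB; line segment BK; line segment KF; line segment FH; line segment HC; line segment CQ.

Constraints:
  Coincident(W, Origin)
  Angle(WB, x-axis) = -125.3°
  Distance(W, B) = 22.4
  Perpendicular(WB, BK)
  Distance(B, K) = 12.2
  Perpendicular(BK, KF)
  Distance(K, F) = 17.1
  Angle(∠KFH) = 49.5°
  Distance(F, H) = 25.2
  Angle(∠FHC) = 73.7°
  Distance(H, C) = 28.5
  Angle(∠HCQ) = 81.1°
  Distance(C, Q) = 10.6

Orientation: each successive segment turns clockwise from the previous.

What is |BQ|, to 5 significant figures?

21.877

W is at the origin; WB runs at -125.3° with length 22.4, so B = (-12.944, -18.281). The perpendicularity gives BK at right angles to WB, so BK runs at 144.70°; with |BK| = 12.2, K = (-22.901, -11.232). BK ⟂ KF, so KF runs at 54.700°; with |KF| = 17.1, F = (-13.020, 2.7243). ∠KFH = 49.5° gives FH at -75.800° from the x-axis; with |FH| = 25.2, H = (-6.8378, -21.706). ∠FHC = 73.7° gives HC at 177.90° from the x-axis; with |HC| = 28.5, C = (-35.319, -20.661). ∠HCQ = 81.1° gives CQ at 79.000° from the x-axis; with |CQ| = 10.6, Q = (-33.296, -10.256). Then |BQ| = |Q − B| = 21.877.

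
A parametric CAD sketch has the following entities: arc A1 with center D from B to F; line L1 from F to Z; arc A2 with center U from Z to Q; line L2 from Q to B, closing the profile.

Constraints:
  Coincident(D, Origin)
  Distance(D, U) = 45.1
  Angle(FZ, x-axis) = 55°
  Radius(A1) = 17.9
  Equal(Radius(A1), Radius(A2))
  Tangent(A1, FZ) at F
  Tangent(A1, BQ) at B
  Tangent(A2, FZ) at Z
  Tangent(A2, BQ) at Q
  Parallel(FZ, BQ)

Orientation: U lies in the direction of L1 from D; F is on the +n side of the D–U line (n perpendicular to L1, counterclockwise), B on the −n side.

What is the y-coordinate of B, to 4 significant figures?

-10.27

D is at the origin and U lies 45.1 along u from D, so U = 45.1·u = (25.87, 36.94). Tangency of A1 to both parallel lines with radius 17.9 puts F and B at D ± 17.9·n: F = (-14.66, 10.27), B = (14.66, -10.27). So B.y = -10.27.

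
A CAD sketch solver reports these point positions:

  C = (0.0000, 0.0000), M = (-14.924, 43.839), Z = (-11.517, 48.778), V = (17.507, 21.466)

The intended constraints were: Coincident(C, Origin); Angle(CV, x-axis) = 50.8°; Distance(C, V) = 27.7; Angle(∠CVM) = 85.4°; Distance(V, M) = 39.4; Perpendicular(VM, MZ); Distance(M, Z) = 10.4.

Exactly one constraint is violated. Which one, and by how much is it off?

Distance(M, Z) = 10.4 — off by 4.40.

C = (0.00, 0.00) ✓; CV at 50.80° ✓; |CV| = 27.70 ✓; ∠CVM = 85.40° ✓; |VM| = 39.40 ✓; ∠(VM, MZ) = 90.00° ✓; |MZ| = 6.000 ✗.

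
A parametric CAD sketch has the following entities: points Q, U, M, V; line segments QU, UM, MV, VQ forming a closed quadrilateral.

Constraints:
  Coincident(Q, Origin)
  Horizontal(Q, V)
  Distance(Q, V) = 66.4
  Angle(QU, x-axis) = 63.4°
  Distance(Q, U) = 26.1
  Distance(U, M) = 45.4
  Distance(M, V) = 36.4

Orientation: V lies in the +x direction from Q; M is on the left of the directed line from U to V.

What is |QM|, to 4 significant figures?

65.60

Checks: |UM| = 45.40 ✓; |MV| = 36.40 ✓.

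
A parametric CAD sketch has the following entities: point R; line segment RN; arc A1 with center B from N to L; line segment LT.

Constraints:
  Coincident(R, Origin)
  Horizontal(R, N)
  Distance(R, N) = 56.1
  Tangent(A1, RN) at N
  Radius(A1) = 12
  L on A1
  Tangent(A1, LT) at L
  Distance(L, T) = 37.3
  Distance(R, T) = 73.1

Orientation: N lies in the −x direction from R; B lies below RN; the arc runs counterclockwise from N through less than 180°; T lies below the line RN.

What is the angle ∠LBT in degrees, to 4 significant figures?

72.17°

Checks: ∠(BN, NR) = 90.00° ✓; |BL| = 12.00 ✓; ∠(BL, LT) = 90.00° ✓; |LT| = 37.30 ✓; |RT| = 73.10 ✓.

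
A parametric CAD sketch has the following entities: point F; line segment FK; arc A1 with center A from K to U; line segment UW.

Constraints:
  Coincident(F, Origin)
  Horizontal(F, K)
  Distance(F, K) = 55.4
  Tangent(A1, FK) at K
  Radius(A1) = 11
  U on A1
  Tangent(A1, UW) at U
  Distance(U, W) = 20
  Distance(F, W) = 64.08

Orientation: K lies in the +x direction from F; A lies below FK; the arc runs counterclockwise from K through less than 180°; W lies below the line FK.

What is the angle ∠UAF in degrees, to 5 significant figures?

37.625°

Checks: |AU| = 11.00 ✓; ∠(AU, UW) = 90.00° ✓; |UW| = 20.00 ✓; |FW| = 64.08 ✓.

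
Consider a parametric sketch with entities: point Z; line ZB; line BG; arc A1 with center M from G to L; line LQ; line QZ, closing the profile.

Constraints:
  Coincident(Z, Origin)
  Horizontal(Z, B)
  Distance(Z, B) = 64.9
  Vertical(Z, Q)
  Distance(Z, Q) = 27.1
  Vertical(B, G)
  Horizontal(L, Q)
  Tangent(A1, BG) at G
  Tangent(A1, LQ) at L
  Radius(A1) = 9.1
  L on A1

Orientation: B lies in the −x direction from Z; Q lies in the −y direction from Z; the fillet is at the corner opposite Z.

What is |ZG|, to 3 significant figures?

67.3

Z is at the origin; ZB is horizontal with |ZB| = 64.9 and B on the −x side, so B = (-64.9, 0.00). Z and Q share the same x with |ZQ| = 27.1 and Q on the −y side, so Q = (0.00, -27.1). The virtual corner opposite Z is at (-64.9, -27.1). The tangent condition forces MG to be normal to BG and the tangent condition forces ML to be normal to LQ, with radius 9.1, so the center M sits 9.1 in from both sides at M = (-55.8, -18.0). That places the tangent points at G = (-64.9, -18.0) on BG and L = (-55.8, -27.1) on LQ. Then |ZG| = |G − Z| = 67.3.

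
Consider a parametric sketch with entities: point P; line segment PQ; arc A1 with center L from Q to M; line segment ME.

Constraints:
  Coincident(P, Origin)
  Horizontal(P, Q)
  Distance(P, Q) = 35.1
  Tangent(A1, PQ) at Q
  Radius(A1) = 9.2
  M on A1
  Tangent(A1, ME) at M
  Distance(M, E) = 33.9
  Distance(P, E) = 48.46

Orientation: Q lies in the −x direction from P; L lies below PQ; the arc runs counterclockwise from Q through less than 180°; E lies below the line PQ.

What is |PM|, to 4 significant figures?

45.05

Checks: |LM| = 9.200 ✓; ∠(LM, ME) = 90.00° ✓; |ME| = 33.90 ✓; |PE| = 48.46 ✓.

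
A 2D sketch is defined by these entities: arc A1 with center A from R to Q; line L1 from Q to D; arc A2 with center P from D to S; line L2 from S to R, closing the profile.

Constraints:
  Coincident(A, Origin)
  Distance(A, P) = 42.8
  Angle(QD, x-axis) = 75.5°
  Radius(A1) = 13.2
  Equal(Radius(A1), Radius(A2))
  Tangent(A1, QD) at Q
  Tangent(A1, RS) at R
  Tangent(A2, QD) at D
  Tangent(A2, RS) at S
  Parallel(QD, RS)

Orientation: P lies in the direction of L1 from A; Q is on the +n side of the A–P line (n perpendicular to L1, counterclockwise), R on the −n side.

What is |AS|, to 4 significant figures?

44.79

Tangency of A1 to both parallel lines with radius 13.2 puts Q and R at A ± 13.2·n: Q = (-12.78, 3.305), R = (12.78, -3.305). Equal radii place D and S the same way about P: D = P + 13.2·n = (-2.063, 44.74), S = P − 13.2·n = (23.50, 38.13). Then |AS| = |S − A| = 44.79.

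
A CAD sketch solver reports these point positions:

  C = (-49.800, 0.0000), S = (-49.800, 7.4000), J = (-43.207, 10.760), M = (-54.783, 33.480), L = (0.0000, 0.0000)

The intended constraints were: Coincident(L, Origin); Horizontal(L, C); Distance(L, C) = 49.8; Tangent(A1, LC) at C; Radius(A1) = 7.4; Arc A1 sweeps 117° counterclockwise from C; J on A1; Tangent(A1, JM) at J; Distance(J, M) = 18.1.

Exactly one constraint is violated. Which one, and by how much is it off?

Distance(J, M) = 18.1 — off by 7.40.

L = (0.00, 0.00) ✓; L.y = 0.00, C.y = 0.00 ✓; |LC| = 49.80 ✓; ∠(SC, CL) = 90.00° ✓; |SC| = 7.400 ✓; bearing(S→J) − bearing(S→C) = 117.0° ✓; |SJ| = 7.400 ✓; ∠(SJ, JM) = 90.01° ✓; |JM| = 25.50 ✗.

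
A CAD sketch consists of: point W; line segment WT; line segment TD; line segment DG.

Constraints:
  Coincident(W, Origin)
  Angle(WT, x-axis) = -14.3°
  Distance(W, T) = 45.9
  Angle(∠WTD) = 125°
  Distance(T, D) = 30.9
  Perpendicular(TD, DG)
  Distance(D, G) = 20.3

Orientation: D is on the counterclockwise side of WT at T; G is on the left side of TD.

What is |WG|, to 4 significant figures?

59.78

W is at the origin; WT runs at -14.3° with length 45.9, so T = 45.9·(cos -14.3°, sin -14.3°) = (44.48, -11.34). ∠WTD = 125.0°, so TD runs at -14.3° + (180° − 125.0°) = 40.70° from the x-axis; with |TD| = 30.9, D = T + 30.9·(cos 40.70°, sin 40.70°) = (67.90, 8.813). The perpendicularity gives DG at right angles to TD; with |DG| = 20.3 on the left of TD, G = D + 20.3·(-0.6521, 0.7581) = (54.67, 24.20). Then |WG| = |G − W| = 59.78.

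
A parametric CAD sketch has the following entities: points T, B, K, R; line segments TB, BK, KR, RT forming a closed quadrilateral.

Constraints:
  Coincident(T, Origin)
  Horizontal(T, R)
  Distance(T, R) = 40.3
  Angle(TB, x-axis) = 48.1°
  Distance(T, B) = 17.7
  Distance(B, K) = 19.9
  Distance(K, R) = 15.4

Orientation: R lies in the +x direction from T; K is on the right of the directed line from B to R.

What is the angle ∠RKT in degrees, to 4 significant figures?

169.5°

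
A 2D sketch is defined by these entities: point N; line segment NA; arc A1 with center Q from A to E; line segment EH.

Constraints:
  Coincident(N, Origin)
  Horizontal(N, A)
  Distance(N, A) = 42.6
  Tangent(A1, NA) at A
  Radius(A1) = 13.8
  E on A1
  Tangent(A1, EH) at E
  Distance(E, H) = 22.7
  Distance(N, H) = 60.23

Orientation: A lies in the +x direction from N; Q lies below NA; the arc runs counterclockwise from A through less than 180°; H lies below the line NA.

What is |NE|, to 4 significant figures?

38.32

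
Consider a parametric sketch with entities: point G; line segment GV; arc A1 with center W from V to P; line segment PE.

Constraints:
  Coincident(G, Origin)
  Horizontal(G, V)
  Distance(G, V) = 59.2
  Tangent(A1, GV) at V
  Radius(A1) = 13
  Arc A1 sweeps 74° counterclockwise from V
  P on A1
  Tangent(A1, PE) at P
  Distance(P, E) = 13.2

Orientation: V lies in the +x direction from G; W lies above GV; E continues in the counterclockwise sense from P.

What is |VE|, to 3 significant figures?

27.4

G is at the origin; G and V share the same y with |GV| = 59.2 and V on the +x side, so V = (59.2, 0.00). A1 meets GV tangentially, so WV is at right angles to GV, so W = V + (0, 13) = (59.2, 13.0). On A1, V sits at bearing -90° from W; a 74° counterclockwise sweep puts P at bearing -16°, so P = W + 13.0·(cos -16°, sin -16°) = (71.7, 9.42). Tangency of A1 to PE means the radius WP is perpendicular to PE, so PE runs along (−sin -16°, cos -16°); with |PE| = 13.2, E = (75.3, 22.1). Then |VE| = |E − V| = 27.4.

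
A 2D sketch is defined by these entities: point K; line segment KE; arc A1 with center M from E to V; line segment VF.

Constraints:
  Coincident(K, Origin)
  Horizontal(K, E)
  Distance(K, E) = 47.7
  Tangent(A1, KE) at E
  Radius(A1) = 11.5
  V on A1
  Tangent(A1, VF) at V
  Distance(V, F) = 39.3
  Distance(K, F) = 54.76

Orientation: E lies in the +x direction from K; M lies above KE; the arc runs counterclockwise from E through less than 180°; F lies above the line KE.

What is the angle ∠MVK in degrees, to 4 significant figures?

26.07°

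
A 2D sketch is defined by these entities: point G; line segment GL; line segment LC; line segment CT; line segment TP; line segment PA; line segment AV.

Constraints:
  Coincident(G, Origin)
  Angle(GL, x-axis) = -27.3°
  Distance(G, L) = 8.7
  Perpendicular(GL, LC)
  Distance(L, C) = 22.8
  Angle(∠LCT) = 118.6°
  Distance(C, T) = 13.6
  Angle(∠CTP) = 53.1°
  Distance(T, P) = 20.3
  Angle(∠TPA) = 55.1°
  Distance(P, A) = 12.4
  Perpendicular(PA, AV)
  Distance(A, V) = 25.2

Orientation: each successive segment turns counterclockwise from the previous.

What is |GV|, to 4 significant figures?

37.07

G is at the origin; GL runs at -27.3° with length 8.7, so L = (7.731, -3.990). GL ⟂ LC, so LC runs at 62.70°; with |LC| = 22.8, C = (18.19, 16.27). ∠LCT = 118.6° gives CT at 124.1° from the x-axis; with |CT| = 13.6, T = (10.56, 27.53). ∠CTP = 53.1° gives TP at -109.0° from the x-axis; with |TP| = 20.3, P = (3.954, 8.338). ∠TPA = 55.1° gives PA at 15.90° from the x-axis; with |PA| = 12.4, A = (15.88, 11.73). PA is perpendicular to AV, so AV runs at 105.9°; with |AV| = 25.2, V = (8.976, 35.97). Then |GV| = |V − G| = 37.07.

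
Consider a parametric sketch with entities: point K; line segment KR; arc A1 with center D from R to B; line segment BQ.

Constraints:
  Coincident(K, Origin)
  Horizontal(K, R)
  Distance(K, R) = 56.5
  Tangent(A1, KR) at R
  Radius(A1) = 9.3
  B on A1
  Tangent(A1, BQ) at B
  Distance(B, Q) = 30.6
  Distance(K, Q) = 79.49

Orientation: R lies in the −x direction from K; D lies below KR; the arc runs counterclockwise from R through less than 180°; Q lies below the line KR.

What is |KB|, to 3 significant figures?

66.2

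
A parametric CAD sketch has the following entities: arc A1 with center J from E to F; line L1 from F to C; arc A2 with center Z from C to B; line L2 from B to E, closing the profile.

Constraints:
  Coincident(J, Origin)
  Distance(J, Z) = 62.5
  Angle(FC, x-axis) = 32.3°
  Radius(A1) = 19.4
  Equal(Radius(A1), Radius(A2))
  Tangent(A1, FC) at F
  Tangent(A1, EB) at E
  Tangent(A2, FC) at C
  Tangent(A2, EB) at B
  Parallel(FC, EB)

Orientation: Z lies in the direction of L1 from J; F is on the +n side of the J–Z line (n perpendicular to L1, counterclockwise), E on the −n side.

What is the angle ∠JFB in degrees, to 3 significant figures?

58.2°

The slot axis is L1's direction at 32.3°, so u = (cos 32.3°, sin 32.3°) = (0.845, 0.534) and n = (−sin 32.3°, cos 32.3°) = (-0.534, 0.845). J is at the origin and Z lies 62.5 along u from J, so Z = 62.5·u = (52.8, 33.4). Tangency of A1 to both parallel lines with radius 19.4 puts F and E at J ± 19.4·n: F = (-10.4, 16.4), E = (10.4, -16.4). Equal radii place C and B the same way about Z: C = Z + 19.4·n = (42.5, 49.8), B = Z − 19.4·n = (63.2, 17.0). Then cos ∠JFB = FJ·FB / (|FJ||FB|), giving 58.2°.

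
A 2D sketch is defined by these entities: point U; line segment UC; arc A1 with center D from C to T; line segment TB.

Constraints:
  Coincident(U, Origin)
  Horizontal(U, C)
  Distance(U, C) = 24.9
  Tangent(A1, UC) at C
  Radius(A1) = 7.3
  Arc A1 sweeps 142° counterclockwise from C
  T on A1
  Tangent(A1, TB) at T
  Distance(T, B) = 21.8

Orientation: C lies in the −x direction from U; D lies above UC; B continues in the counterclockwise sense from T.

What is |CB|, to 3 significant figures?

29.4

On A1, C sits at bearing -90° from D; a 142° counterclockwise sweep puts T at bearing 52°, so T = D + 7.3·(cos 52°, sin 52°) = (-20.4, 13.1). The tangent condition forces DT to be normal to TB, so TB runs along (−sin 52°, cos 52°); with |TB| = 21.8, B = (-37.6, 26.5). Then |CB| = |B − C| = 29.4.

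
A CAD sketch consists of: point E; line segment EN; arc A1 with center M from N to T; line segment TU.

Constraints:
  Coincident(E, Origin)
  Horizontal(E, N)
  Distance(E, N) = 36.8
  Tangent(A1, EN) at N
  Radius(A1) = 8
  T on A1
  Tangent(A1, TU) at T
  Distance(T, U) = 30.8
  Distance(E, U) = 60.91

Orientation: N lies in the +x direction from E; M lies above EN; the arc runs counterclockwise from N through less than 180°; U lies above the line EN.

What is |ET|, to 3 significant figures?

45.3

Checks: ∠(MN, NE) = 90.00° ✓; |MT| = 8.000 ✓; ∠(MT, TU) = 90.00° ✓; |TU| = 30.80 ✓; |EU| = 60.91 ✓.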